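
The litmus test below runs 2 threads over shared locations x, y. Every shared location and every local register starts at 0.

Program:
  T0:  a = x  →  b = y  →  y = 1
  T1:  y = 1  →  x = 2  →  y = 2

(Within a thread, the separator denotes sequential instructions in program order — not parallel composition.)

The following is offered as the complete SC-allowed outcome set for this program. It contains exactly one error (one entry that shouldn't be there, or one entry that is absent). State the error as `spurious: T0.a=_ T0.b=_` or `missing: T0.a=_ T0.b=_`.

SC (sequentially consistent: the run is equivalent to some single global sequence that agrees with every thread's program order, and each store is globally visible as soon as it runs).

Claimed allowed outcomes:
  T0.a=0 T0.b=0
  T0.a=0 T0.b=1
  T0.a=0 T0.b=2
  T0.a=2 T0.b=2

missing: T0.a=2 T0.b=1

outcome vector order: (T0.a,T0.b)
under SC → <0 0>, <0 1>, <0 2>, <2 1>, <2 2>
SC∖claimed = {<2 1>}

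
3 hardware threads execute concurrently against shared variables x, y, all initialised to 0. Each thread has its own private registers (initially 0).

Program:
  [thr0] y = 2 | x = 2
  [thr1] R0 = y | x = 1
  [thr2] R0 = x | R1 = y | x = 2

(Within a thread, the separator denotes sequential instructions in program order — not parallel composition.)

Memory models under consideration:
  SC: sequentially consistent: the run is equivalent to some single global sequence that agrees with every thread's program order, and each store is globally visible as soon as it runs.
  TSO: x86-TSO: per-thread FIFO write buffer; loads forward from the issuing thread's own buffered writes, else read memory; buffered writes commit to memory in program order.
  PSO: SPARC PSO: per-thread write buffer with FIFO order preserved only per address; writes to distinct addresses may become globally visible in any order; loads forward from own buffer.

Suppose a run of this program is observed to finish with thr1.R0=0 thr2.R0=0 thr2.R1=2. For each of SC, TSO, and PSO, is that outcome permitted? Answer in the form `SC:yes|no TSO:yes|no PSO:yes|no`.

outcome vector order: (thr1.R0,thr2.R0,thr2.R1)
SC (9): <0 0 0>, <0 0 2>, <0 1 0>, <0 1 2>, <0 2 2>, <2 0 0>, <2 0 2>, <2 1 2>, <2 2 2>
TSO (9): <0 0 0>, <0 0 2>, <0 1 0>, <0 1 2>, <0 2 2>, <2 0 0>, <2 0 2>, <2 1 2>, <2 2 2>
PSO (11): <0 0 0>, <0 0 2>, <0 1 0>, <0 1 2>, <0 2 0>, <0 2 2>, <2 0 0>, <2 0 2>, <2 1 2>, <2 2 0>, <2 2 2>
target <0 0 2> ∈ {SC,TSO,PSO}

SC:yes TSO:yes PSO:yes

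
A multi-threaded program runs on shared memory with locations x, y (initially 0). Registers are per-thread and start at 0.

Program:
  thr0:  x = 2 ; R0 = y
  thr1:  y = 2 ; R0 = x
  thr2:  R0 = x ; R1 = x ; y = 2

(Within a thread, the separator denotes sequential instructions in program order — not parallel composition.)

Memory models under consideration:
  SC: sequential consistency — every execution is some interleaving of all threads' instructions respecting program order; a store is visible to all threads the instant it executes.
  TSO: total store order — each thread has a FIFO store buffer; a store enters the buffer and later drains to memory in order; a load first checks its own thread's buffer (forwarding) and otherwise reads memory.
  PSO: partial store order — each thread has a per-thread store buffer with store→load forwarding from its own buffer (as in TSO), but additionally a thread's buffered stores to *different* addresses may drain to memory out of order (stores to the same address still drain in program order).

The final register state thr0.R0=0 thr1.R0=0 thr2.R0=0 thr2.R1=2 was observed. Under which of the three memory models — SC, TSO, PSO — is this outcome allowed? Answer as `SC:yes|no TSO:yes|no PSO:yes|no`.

SC:no TSO:yes PSO:yes

outcome vector order: (thr0.R0,thr1.R0,thr2.R0,thr2.R1)
under SC → 0/2/0/0; 0/2/0/2; 0/2/2/2; 2/0/0/0; 2/0/0/2; 2/0/2/2; 2/2/0/0; 2/2/0/2; 2/2/2/2
under TSO → 0/0/0/0; 0/0/0/2; 0/0/2/2; 0/2/0/0; 0/2/0/2; 0/2/2/2; 2/0/0/0; 2/0/0/2; 2/0/2/2; 2/2/0/0; 2/2/0/2; 2/2/2/2
under PSO → 0/0/0/0; 0/0/0/2; 0/0/2/2; 0/2/0/0; 0/2/0/2; 0/2/2/2; 2/0/0/0; 2/0/0/2; 2/0/2/2; 2/2/0/0; 2/2/0/2; 2/2/2/2
target 0/0/0/2 ∈ {TSO,PSO}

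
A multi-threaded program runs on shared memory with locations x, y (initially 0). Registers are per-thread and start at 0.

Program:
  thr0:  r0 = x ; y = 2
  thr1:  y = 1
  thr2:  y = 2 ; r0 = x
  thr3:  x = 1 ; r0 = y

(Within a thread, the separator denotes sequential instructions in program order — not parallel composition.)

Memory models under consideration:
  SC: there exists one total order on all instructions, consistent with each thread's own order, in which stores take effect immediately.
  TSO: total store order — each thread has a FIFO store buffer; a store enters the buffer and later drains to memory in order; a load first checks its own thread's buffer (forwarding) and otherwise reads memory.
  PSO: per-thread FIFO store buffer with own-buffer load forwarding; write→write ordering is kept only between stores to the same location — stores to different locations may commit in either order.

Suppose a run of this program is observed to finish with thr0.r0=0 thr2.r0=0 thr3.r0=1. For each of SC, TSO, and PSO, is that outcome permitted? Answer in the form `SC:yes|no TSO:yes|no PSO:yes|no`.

SC:yes TSO:yes PSO:yes

outcome vector order: (thr0.r0,thr2.r0,thr3.r0)
SC (10): 001, 002, 010, 011, 012, 101, 102, 110, 111, 112
TSO (12): 000, 001, 002, 010, 011, 012, 100, 101, 102, 110, 111, 112
PSO (12): 000, 001, 002, 010, 011, 012, 100, 101, 102, 110, 111, 112
target 001 ∈ {SC,TSO,PSO}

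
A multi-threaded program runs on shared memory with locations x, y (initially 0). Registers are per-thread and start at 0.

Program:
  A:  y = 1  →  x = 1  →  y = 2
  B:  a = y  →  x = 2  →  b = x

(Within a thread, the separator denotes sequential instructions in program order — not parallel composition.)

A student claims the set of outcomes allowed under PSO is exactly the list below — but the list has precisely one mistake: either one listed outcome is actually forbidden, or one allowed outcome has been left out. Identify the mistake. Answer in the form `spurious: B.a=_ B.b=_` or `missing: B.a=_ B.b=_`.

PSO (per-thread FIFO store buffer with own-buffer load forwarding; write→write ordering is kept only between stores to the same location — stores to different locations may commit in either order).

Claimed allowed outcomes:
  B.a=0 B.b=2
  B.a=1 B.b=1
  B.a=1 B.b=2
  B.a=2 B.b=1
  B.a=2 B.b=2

missing: B.a=0 B.b=1

outcome vector order: (B.a,B.b)
[PSO] allowed = {01 02 11 12 21 22}
PSO∖claimed = {01}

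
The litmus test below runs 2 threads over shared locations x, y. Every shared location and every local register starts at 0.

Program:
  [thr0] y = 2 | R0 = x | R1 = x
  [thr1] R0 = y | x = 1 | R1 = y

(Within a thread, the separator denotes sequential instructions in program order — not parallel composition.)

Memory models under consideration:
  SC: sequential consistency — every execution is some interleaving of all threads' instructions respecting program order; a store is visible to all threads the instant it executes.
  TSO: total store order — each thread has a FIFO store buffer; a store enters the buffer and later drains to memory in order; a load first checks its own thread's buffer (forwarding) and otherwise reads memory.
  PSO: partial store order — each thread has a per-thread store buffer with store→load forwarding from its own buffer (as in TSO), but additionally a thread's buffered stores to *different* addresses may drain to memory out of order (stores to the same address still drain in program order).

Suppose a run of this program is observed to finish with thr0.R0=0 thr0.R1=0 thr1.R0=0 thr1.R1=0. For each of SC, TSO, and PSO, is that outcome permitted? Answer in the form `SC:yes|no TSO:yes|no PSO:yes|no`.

SC:no TSO:yes PSO:yes

outcome vector order: (thr0.R0,thr0.R1,thr1.R0,thr1.R1)
under SC → 0002; 0022; 0102; 0122; 1100; 1102; 1122
under TSO → 0000; 0002; 0022; 0100; 0102; 0122; 1100; 1102; 1122
under PSO → 0000; 0002; 0022; 0100; 0102; 0122; 1100; 1102; 1122
target 0000 ∈ {TSO,PSO}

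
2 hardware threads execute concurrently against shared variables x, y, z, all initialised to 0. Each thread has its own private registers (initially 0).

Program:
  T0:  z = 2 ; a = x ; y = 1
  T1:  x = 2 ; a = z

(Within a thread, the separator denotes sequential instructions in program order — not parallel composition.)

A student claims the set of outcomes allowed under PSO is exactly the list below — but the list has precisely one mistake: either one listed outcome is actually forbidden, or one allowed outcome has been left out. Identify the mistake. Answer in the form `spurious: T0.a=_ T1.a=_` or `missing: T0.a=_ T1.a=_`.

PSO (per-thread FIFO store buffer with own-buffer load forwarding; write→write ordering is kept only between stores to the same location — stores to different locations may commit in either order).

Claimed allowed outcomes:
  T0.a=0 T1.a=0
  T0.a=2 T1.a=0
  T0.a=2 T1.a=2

missing: T0.a=0 T1.a=2

outcome vector order: (T0.a,T1.a)
under PSO → <0 0>; <0 2>; <2 0>; <2 2>
PSO∖claimed = {<0 2>}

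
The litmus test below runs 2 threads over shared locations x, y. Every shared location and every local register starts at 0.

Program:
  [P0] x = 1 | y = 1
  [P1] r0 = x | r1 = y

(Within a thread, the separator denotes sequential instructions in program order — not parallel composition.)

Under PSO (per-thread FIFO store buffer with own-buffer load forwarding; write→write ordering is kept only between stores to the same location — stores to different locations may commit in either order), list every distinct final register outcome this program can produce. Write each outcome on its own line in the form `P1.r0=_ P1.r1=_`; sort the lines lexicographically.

outcome vector order: (P1.r0,P1.r1)
|PSO outcomes| = 4

P1.r0=0 P1.r1=0
P1.r0=0 P1.r1=1
P1.r0=1 P1.r1=0
P1.r0=1 P1.r1=1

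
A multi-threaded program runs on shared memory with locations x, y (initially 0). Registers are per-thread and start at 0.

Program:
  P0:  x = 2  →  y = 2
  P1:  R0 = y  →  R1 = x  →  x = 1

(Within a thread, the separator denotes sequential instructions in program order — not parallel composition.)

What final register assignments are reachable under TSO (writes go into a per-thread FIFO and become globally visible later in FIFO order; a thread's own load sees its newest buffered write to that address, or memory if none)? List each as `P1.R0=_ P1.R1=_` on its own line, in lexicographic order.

P1.R0=0 P1.R1=0
P1.R0=0 P1.R1=2
P1.R0=2 P1.R1=2

outcome vector order: (P1.R0,P1.R1)
|TSO outcomes| = 3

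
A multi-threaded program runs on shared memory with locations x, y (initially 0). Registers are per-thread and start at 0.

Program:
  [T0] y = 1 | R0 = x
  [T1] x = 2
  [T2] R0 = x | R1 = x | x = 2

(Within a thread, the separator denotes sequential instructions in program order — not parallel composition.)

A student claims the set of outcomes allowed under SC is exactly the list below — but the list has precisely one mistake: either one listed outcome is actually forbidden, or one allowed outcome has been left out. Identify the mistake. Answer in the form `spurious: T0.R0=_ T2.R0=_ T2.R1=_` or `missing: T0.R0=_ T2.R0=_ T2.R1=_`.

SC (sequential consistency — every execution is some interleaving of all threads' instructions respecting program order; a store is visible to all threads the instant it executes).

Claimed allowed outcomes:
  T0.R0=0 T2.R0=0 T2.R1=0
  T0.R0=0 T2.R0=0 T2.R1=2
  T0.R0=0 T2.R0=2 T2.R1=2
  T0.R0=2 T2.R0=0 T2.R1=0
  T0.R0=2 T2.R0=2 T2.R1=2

outcome vector order: (T0.R0,T2.R0,T2.R1)
[SC] allowed = {<0 0 0> <0 0 2> <0 2 2> <2 0 0> <2 0 2> <2 2 2>}
SC∖claimed = {<2 0 2>}

missing: T0.R0=2 T2.R0=0 T2.R1=2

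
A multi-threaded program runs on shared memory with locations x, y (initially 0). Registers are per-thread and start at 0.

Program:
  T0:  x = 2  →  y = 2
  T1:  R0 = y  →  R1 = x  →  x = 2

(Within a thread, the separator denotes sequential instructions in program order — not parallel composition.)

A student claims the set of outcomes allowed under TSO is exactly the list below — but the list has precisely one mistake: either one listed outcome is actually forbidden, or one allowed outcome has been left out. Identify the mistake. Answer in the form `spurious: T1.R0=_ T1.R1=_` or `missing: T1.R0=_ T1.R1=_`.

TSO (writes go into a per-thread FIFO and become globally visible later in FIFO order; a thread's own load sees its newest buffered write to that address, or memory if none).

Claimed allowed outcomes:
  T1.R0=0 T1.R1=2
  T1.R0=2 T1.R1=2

missing: T1.R0=0 T1.R1=0

outcome vector order: (T1.R0,T1.R1)
under TSO → 00 02 22
TSO∖claimed = {00}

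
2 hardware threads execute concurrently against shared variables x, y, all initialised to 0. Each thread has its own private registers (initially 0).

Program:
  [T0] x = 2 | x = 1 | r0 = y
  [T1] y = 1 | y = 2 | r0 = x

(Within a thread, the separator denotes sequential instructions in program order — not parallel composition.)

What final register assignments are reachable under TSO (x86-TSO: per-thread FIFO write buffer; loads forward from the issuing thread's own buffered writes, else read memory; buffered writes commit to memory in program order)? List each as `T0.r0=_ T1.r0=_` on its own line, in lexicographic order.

outcome vector order: (T0.r0,T1.r0)
|TSO outcomes| = 9

T0.r0=0 T1.r0=0
T0.r0=0 T1.r0=1
T0.r0=0 T1.r0=2
T0.r0=1 T1.r0=0
T0.r0=1 T1.r0=1
T0.r0=1 T1.r0=2
T0.r0=2 T1.r0=0
T0.r0=2 T1.r0=1
T0.r0=2 T1.r0=2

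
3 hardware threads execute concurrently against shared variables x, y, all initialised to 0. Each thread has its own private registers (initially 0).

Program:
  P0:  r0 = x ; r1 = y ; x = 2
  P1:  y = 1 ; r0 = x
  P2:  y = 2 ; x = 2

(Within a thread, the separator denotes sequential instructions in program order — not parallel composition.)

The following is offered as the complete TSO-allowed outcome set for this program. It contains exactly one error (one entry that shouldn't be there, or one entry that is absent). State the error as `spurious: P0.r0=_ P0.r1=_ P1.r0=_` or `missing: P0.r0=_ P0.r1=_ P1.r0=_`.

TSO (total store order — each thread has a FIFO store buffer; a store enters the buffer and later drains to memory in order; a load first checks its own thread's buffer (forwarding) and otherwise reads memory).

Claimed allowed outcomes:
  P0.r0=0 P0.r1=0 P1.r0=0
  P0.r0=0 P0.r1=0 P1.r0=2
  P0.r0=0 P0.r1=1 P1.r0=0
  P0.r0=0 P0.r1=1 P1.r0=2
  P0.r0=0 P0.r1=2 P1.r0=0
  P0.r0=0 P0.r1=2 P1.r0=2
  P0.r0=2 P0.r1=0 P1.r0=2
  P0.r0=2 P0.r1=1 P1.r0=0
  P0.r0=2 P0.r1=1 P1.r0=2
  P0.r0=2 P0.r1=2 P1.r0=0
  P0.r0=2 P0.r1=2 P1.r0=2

outcome vector order: (P0.r0,P0.r1,P1.r0)
TSO (10): 000; 002; 010; 012; 020; 022; 210; 212; 220; 222
claimed∖TSO = {202}

spurious: P0.r0=2 P0.r1=0 P1.r0=2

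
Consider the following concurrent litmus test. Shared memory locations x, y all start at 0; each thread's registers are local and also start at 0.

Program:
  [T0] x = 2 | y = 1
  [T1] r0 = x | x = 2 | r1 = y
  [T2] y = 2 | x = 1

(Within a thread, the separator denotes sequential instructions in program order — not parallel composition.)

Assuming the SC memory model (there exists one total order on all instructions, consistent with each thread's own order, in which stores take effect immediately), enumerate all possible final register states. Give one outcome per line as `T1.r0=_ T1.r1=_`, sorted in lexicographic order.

outcome vector order: (T1.r0,T1.r1)
|SC outcomes| = 8

T1.r0=0 T1.r1=0
T1.r0=0 T1.r1=1
T1.r0=0 T1.r1=2
T1.r0=1 T1.r1=1
T1.r0=1 T1.r1=2
T1.r0=2 T1.r1=0
T1.r0=2 T1.r1=1
T1.r0=2 T1.r1=2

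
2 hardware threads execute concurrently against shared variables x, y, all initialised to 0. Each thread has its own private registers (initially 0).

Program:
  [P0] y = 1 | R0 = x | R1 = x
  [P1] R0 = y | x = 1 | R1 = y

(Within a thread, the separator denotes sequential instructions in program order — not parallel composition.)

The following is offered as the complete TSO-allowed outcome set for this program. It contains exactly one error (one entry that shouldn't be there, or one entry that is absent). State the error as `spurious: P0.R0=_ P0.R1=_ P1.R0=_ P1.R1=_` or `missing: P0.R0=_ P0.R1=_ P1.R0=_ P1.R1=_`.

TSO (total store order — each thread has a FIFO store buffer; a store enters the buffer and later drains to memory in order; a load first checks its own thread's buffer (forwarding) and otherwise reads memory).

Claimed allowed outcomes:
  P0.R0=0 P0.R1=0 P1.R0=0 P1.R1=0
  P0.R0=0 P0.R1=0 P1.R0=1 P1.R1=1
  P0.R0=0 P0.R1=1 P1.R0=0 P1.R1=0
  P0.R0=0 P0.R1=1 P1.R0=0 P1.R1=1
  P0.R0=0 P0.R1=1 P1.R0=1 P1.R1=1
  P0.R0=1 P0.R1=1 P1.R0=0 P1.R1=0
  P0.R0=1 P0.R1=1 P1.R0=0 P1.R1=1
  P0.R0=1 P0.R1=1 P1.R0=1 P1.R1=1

outcome vector order: (P0.R0,P0.R1,P1.R0,P1.R1)
TSO: 9 outcomes — {0/0/0/0; 0/0/0/1; 0/0/1/1; 0/1/0/0; 0/1/0/1; 0/1/1/1; 1/1/0/0; 1/1/0/1; 1/1/1/1}
TSO∖claimed = {0/0/0/1}

missing: P0.R0=0 P0.R1=0 P1.R0=0 P1.R1=1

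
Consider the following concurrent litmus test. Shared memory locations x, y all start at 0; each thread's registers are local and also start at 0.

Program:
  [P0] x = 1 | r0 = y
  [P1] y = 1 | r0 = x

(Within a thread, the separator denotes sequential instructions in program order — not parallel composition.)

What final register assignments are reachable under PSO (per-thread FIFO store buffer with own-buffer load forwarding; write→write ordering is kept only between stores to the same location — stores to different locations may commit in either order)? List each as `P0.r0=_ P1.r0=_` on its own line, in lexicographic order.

outcome vector order: (P0.r0,P1.r0)
|PSO outcomes| = 4

P0.r0=0 P1.r0=0
P0.r0=0 P1.r0=1
P0.r0=1 P1.r0=0
P0.r0=1 P1.r0=1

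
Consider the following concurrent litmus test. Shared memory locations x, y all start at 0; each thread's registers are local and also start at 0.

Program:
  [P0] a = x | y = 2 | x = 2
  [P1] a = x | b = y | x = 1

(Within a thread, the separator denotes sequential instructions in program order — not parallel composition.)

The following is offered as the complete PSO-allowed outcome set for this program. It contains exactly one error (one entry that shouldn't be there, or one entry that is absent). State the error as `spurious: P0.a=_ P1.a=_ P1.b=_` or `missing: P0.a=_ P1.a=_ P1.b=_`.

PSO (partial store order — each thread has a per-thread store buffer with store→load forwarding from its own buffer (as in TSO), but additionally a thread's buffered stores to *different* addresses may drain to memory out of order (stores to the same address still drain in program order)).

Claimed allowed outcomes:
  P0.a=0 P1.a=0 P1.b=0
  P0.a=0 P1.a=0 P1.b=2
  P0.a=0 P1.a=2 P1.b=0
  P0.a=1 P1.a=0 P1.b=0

missing: P0.a=0 P1.a=2 P1.b=2

outcome vector order: (P0.a,P1.a,P1.b)
PSO: 5 outcomes — {(0,0,0), (0,0,2), (0,2,0), (0,2,2), (1,0,0)}
PSO∖claimed = {(0,2,2)}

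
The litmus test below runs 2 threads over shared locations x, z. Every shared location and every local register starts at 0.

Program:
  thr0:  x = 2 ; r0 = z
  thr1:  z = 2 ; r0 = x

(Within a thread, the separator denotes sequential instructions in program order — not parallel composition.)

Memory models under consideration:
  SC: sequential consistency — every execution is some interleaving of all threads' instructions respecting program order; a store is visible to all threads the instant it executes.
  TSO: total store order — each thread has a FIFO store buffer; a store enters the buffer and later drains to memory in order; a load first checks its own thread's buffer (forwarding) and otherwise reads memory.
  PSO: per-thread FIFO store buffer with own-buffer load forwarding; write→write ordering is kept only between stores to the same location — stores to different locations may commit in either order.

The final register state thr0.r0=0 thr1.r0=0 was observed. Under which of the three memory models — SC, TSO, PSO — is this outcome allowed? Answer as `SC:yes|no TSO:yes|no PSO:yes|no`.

outcome vector order: (thr0.r0,thr1.r0)
SC: 3 outcomes — {<0 2>, <2 0>, <2 2>}
TSO: 4 outcomes — {<0 0>, <0 2>, <2 0>, <2 2>}
PSO: 4 outcomes — {<0 0>, <0 2>, <2 0>, <2 2>}
target <0 0> ∈ {TSO,PSO}

SC:no TSO:yes PSO:yes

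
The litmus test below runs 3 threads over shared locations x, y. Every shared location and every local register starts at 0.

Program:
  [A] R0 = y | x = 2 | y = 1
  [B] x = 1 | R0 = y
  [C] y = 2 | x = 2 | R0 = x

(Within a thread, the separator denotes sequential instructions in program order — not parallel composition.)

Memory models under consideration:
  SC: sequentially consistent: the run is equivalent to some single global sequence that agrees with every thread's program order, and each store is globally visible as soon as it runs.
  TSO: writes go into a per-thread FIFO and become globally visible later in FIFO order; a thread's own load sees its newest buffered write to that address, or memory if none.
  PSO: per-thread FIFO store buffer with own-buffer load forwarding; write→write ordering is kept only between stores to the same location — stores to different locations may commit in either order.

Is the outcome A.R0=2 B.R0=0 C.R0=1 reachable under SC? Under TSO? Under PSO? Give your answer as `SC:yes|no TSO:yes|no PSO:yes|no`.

SC:no TSO:yes PSO:yes

outcome vector order: (A.R0,B.R0,C.R0)
SC: 10 outcomes — {<0 0 2>, <0 1 1>, <0 1 2>, <0 2 1>, <0 2 2>, <2 0 2>, <2 1 1>, <2 1 2>, <2 2 1>, <2 2 2>}
TSO: 12 outcomes — {<0 0 1>, <0 0 2>, <0 1 1>, <0 1 2>, <0 2 1>, <0 2 2>, <2 0 1>, <2 0 2>, <2 1 1>, <2 1 2>, <2 2 1>, <2 2 2>}
PSO: 12 outcomes — {<0 0 1>, <0 0 2>, <0 1 1>, <0 1 2>, <0 2 1>, <0 2 2>, <2 0 1>, <2 0 2>, <2 1 1>, <2 1 2>, <2 2 1>, <2 2 2>}
target <2 0 1> ∈ {TSO,PSO}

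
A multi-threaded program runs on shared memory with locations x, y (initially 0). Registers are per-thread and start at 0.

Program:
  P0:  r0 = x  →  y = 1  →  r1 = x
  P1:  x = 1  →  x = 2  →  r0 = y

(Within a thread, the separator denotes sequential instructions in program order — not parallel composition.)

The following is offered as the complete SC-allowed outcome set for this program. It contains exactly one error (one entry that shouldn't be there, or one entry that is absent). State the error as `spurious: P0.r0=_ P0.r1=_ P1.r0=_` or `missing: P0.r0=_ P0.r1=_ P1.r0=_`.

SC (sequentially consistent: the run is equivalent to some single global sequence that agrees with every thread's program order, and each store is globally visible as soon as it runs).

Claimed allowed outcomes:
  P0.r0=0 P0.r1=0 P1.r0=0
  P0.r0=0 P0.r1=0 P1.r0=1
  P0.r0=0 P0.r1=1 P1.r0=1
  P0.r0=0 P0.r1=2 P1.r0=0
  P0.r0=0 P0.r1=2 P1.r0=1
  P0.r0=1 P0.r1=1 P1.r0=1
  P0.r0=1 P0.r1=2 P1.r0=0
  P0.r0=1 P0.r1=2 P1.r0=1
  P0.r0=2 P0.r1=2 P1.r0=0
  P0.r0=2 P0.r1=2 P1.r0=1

spurious: P0.r0=0 P0.r1=0 P1.r0=0

outcome vector order: (P0.r0,P0.r1,P1.r0)
under SC → 001, 011, 020, 021, 111, 120, 121, 220, 221
claimed∖SC = {000}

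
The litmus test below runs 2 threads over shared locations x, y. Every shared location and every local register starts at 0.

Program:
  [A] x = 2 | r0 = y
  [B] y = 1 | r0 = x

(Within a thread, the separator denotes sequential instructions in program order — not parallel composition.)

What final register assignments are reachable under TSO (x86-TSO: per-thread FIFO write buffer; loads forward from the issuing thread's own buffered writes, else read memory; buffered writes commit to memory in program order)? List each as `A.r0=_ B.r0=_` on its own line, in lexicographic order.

outcome vector order: (A.r0,B.r0)
|TSO outcomes| = 4

A.r0=0 B.r0=0
A.r0=0 B.r0=2
A.r0=1 B.r0=0
A.r0=1 B.r0=2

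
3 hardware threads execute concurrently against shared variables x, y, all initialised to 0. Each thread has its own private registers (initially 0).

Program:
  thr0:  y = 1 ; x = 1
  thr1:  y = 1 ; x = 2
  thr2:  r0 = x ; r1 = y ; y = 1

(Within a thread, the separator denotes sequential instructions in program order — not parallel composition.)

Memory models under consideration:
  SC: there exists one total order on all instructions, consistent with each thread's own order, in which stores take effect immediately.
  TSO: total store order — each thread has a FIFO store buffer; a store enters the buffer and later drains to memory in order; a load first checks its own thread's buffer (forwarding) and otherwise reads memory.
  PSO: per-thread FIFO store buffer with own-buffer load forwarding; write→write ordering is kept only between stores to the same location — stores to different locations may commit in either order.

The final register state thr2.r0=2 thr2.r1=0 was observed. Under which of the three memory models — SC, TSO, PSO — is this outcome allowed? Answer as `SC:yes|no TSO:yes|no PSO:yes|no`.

SC:no TSO:no PSO:yes

outcome vector order: (thr2.r0,thr2.r1)
SC: 4 outcomes — {<0 0>; <0 1>; <1 1>; <2 1>}
TSO: 4 outcomes — {<0 0>; <0 1>; <1 1>; <2 1>}
PSO: 6 outcomes — {<0 0>; <0 1>; <1 0>; <1 1>; <2 0>; <2 1>}
target <2 0> ∈ {PSO}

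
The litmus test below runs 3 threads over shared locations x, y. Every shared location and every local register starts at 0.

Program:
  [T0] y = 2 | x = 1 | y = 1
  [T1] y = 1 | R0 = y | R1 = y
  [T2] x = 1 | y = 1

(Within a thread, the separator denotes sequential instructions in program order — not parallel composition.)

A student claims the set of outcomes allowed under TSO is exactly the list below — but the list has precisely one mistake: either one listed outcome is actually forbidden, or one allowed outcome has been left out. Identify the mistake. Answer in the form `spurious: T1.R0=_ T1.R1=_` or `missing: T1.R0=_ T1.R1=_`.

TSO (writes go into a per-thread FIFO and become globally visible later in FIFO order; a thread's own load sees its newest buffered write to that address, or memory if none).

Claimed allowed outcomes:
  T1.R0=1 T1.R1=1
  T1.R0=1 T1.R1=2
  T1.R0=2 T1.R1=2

missing: T1.R0=2 T1.R1=1

outcome vector order: (T1.R0,T1.R1)
TSO (4): <1 1>, <1 2>, <2 1>, <2 2>
TSO∖claimed = {<2 1>}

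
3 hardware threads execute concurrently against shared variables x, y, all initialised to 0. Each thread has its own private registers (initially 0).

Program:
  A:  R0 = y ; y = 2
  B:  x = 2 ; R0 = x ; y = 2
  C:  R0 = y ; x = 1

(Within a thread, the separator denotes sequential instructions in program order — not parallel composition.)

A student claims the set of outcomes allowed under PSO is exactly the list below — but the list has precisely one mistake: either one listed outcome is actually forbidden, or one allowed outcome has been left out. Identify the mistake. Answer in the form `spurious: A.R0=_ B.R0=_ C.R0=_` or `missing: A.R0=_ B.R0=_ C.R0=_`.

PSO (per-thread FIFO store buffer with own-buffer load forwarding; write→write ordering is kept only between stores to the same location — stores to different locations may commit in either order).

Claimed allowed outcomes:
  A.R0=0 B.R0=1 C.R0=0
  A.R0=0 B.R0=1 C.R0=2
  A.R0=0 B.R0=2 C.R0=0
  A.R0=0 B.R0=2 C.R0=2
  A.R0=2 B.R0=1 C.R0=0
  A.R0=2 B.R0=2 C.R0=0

outcome vector order: (A.R0,B.R0,C.R0)
PSO: 7 outcomes — {<0 1 0> <0 1 2> <0 2 0> <0 2 2> <2 1 0> <2 2 0> <2 2 2>}
PSO∖claimed = {<2 2 2>}

missing: A.R0=2 B.R0=2 C.R0=2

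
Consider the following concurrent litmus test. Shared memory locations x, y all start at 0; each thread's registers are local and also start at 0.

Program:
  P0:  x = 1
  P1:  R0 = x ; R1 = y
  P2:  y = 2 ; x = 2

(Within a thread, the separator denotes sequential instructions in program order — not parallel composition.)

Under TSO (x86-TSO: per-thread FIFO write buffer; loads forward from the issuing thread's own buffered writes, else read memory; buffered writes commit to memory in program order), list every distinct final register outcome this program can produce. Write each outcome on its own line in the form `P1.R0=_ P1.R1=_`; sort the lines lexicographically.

P1.R0=0 P1.R1=0
P1.R0=0 P1.R1=2
P1.R0=1 P1.R1=0
P1.R0=1 P1.R1=2
P1.R0=2 P1.R1=2

outcome vector order: (P1.R0,P1.R1)
|TSO outcomes| = 5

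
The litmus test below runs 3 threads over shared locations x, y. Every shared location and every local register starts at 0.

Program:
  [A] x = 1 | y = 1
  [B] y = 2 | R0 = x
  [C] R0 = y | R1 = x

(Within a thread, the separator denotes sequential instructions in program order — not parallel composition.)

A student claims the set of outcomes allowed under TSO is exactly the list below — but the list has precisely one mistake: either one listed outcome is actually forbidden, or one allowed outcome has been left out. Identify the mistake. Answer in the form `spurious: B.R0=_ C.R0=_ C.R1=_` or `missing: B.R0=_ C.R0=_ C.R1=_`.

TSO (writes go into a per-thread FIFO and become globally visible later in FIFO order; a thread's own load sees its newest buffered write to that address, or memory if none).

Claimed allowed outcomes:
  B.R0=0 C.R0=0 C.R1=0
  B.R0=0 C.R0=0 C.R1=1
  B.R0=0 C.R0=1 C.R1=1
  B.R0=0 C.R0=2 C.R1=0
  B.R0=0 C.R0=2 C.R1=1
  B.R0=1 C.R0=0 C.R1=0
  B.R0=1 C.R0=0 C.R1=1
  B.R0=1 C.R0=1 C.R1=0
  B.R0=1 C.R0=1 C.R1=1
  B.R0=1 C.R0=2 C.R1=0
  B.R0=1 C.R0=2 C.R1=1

outcome vector order: (B.R0,C.R0,C.R1)
TSO (10): (0,0,0) (0,0,1) (0,1,1) (0,2,0) (0,2,1) (1,0,0) (1,0,1) (1,1,1) (1,2,0) (1,2,1)
claimed∖TSO = {(1,1,0)}

spurious: B.R0=1 C.R0=1 C.R1=0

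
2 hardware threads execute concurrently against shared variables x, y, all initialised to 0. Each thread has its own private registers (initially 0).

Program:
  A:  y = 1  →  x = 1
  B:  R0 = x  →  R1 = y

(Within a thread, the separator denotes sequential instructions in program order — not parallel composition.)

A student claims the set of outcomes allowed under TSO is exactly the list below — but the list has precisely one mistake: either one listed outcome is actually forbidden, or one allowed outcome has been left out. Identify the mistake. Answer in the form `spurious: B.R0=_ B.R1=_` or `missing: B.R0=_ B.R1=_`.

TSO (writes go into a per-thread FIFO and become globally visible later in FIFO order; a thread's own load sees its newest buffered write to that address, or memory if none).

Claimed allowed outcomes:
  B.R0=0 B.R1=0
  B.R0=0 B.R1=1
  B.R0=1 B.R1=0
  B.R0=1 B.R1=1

outcome vector order: (B.R0,B.R1)
under TSO → <0 0>, <0 1>, <1 1>
claimed∖TSO = {<1 0>}

spurious: B.R0=1 B.R1=0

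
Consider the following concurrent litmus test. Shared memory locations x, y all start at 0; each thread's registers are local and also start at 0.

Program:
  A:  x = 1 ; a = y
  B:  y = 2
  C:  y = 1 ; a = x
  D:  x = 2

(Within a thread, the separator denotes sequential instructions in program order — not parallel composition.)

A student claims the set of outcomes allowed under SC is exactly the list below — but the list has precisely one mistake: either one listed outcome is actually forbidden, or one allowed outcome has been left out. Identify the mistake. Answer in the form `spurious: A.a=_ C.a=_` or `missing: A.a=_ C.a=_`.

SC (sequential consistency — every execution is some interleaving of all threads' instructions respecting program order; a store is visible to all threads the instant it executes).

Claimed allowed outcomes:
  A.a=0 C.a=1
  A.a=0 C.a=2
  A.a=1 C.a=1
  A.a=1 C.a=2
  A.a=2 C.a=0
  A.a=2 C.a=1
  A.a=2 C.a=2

missing: A.a=1 C.a=0

outcome vector order: (A.a,C.a)
SC: 8 outcomes — {<0 1> <0 2> <1 0> <1 1> <1 2> <2 0> <2 1> <2 2>}
SC∖claimed = {<1 0>}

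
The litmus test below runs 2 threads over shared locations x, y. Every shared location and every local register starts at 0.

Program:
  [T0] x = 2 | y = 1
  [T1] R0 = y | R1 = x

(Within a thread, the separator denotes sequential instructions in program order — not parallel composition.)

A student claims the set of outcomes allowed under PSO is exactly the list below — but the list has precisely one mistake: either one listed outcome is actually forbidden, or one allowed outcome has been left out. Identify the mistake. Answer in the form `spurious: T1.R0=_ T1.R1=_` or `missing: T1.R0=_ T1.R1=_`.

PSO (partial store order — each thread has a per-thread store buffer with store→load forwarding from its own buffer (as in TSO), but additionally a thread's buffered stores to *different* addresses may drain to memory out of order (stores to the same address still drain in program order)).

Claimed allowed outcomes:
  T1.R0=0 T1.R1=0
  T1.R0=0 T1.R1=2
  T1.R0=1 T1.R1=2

missing: T1.R0=1 T1.R1=0

outcome vector order: (T1.R0,T1.R1)
under PSO → (0,0), (0,2), (1,0), (1,2)
PSO∖claimed = {(1,0)}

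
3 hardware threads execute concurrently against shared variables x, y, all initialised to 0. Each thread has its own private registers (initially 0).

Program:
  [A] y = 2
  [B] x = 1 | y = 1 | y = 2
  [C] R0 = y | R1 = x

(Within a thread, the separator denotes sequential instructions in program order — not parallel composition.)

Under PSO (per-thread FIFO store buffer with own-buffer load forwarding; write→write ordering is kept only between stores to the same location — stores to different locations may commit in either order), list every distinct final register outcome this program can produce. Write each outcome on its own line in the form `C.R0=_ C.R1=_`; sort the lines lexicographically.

C.R0=0 C.R1=0
C.R0=0 C.R1=1
C.R0=1 C.R1=0
C.R0=1 C.R1=1
C.R0=2 C.R1=0
C.R0=2 C.R1=1

outcome vector order: (C.R0,C.R1)
|PSO outcomes| = 6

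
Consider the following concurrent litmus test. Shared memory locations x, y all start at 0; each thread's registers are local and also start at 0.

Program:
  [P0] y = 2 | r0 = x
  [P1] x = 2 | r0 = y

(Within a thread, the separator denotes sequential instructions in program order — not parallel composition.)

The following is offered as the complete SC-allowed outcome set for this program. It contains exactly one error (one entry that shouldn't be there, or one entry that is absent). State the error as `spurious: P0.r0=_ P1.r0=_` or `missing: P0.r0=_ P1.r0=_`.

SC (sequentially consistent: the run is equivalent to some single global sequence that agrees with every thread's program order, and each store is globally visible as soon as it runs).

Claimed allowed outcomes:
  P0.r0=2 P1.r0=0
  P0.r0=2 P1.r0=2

outcome vector order: (P0.r0,P1.r0)
under SC → <0 2> <2 0> <2 2>
SC∖claimed = {<0 2>}

missing: P0.r0=0 P1.r0=2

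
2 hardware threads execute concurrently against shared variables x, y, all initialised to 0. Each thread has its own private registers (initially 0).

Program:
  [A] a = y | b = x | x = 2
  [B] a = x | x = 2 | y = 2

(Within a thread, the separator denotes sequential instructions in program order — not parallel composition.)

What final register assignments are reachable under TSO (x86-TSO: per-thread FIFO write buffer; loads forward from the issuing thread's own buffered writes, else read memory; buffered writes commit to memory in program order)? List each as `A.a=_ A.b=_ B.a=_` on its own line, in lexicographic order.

A.a=0 A.b=0 B.a=0
A.a=0 A.b=0 B.a=2
A.a=0 A.b=2 B.a=0
A.a=2 A.b=2 B.a=0

outcome vector order: (A.a,A.b,B.a)
|TSO outcomes| = 4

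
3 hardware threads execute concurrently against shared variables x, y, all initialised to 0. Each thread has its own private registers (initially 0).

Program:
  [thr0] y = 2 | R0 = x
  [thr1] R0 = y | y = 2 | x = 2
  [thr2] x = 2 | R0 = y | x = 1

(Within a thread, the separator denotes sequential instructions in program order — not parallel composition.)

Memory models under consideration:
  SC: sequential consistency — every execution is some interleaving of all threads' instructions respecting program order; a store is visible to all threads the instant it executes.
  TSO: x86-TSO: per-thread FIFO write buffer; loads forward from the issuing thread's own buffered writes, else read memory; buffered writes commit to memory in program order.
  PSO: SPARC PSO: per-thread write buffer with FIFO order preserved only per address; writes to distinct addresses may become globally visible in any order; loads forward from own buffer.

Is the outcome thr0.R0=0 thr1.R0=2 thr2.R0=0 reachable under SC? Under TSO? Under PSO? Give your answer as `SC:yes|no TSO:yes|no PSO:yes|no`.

outcome vector order: (thr0.R0,thr1.R0,thr2.R0)
under SC → (0,0,2), (0,2,2), (1,0,0), (1,0,2), (1,2,0), (1,2,2), (2,0,0), (2,0,2), (2,2,0), (2,2,2)
under TSO → (0,0,0), (0,0,2), (0,2,0), (0,2,2), (1,0,0), (1,0,2), (1,2,0), (1,2,2), (2,0,0), (2,0,2), (2,2,0), (2,2,2)
under PSO → (0,0,0), (0,0,2), (0,2,0), (0,2,2), (1,0,0), (1,0,2), (1,2,0), (1,2,2), (2,0,0), (2,0,2), (2,2,0), (2,2,2)
target (0,2,0) ∈ {TSO,PSO}

SC:no TSO:yes PSO:yes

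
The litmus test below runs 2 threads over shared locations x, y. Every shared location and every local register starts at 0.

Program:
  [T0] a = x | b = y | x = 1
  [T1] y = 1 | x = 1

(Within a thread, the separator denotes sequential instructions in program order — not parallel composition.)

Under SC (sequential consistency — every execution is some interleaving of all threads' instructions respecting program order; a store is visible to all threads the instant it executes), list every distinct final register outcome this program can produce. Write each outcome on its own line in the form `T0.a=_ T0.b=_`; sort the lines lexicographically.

T0.a=0 T0.b=0
T0.a=0 T0.b=1
T0.a=1 T0.b=1

outcome vector order: (T0.a,T0.b)
|SC outcomes| = 3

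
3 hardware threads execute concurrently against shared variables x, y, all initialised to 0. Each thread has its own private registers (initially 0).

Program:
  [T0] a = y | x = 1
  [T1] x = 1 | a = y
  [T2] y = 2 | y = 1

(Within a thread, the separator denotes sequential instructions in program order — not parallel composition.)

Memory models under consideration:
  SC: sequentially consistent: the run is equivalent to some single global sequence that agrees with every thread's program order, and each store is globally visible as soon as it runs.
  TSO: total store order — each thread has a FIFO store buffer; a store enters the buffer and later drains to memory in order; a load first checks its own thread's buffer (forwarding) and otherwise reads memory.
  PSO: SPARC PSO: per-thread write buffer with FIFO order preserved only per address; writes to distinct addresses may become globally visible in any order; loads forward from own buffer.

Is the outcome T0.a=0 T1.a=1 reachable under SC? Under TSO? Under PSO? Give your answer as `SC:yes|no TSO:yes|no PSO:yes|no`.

outcome vector order: (T0.a,T1.a)
under SC → (0,0), (0,1), (0,2), (1,0), (1,1), (1,2), (2,0), (2,1), (2,2)
under TSO → (0,0), (0,1), (0,2), (1,0), (1,1), (1,2), (2,0), (2,1), (2,2)
under PSO → (0,0), (0,1), (0,2), (1,0), (1,1), (1,2), (2,0), (2,1), (2,2)
target (0,1) ∈ {SC,TSO,PSO}

SC:yes TSO:yes PSO:yes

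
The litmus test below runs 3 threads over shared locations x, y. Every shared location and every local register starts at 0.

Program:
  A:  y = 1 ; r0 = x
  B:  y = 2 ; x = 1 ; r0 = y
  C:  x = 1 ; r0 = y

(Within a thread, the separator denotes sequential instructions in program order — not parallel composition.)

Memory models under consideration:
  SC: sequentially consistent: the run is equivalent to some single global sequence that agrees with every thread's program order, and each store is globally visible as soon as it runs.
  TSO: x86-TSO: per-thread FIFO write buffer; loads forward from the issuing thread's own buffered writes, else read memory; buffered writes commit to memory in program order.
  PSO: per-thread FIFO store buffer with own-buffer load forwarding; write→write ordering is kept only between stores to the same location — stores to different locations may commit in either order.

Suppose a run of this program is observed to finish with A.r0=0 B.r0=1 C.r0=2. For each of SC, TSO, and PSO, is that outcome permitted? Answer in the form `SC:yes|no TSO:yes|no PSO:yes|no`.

SC:no TSO:yes PSO:yes

outcome vector order: (A.r0,B.r0,C.r0)
under SC → 0/1/1, 0/2/1, 0/2/2, 1/1/0, 1/1/1, 1/1/2, 1/2/0, 1/2/1, 1/2/2
under TSO → 0/1/0, 0/1/1, 0/1/2, 0/2/0, 0/2/1, 0/2/2, 1/1/0, 1/1/1, 1/1/2, 1/2/0, 1/2/1, 1/2/2
under PSO → 0/1/0, 0/1/1, 0/1/2, 0/2/0, 0/2/1, 0/2/2, 1/1/0, 1/1/1, 1/1/2, 1/2/0, 1/2/1, 1/2/2
target 0/1/2 ∈ {TSO,PSO}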